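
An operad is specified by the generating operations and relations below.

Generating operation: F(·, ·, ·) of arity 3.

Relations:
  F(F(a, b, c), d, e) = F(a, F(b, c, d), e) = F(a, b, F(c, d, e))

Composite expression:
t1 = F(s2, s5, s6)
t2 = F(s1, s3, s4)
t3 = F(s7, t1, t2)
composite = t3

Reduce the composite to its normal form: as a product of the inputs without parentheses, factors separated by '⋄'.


s7 ⋄ s2 ⋄ s5 ⋄ s6 ⋄ s1 ⋄ s3 ⋄ s4

Under associativity of F, the answer is the s's in reading order.
F(s2, s5, s6) spells out as s2 ⋄ s5 ⋄ s6
F(s1, s3, s4) spells out as s1 ⋄ s3 ⋄ s4
F(s7, F(s2, s5, s6), F(s1, s3, s4)) spells out as s7 ⋄ s2 ⋄ s5 ⋄ s6 ⋄ s1 ⋄ s3 ⋄ s4


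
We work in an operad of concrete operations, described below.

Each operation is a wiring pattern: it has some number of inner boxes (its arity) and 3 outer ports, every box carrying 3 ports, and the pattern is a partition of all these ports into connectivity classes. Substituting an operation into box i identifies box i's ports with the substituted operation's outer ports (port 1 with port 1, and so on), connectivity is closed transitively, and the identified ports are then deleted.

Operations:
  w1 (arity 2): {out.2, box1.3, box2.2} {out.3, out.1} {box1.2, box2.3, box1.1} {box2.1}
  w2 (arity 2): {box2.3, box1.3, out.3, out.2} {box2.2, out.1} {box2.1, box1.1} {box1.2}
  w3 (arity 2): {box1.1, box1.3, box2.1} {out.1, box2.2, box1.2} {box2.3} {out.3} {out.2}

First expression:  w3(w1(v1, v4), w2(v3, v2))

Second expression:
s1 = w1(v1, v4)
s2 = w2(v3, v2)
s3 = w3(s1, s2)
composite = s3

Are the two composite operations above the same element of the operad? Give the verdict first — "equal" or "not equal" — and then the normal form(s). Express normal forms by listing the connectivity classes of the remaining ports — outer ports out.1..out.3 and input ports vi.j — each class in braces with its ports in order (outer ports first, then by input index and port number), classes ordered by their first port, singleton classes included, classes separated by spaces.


equal: each reduces to {out.1, v1.3, v2.3, v3.3, v4.2} {out.2} {out.3} {v1.1, v1.2, v4.3} {v2.1, v3.1} {v2.2} {v3.2} {v4.1}

Normal form of the first expression: {out.1, v1.3, v2.3, v3.3, v4.2} {out.2} {out.3} {v1.1, v1.2, v4.3} {v2.1, v3.1} {v2.2} {v3.2} {v4.1}
Normal form of the second expression: {out.1, v1.3, v2.3, v3.3, v4.2} {out.2} {out.3} {v1.1, v1.2, v4.3} {v2.1, v3.1} {v2.2} {v3.2} {v4.1}
Identical normal forms: equal.


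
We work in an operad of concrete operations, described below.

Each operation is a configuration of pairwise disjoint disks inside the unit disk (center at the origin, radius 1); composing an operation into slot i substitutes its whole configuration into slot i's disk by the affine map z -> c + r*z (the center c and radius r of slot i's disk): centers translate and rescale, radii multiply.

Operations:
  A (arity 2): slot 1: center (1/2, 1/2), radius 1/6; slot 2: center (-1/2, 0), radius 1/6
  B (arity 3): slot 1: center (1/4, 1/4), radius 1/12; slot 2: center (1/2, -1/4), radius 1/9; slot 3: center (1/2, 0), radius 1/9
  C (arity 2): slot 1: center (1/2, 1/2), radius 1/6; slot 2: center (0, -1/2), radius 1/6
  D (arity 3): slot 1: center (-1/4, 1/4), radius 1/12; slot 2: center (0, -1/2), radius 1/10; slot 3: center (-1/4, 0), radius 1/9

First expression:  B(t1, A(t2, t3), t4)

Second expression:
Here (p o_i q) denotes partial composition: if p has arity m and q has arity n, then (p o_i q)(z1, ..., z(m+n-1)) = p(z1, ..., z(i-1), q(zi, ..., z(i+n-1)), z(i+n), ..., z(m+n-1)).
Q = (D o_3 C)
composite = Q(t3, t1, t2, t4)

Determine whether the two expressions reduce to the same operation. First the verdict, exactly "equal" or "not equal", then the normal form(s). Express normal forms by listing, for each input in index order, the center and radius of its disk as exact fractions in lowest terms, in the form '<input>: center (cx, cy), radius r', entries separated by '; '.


not equal: they reduce to t1: center (1/4, 1/4), radius 1/12; t2: center (5/9, -7/36), radius 1/54; t3: center (4/9, -1/4), radius 1/54; t4: center (1/2, 0), radius 1/9 and t1: center (0, -1/2), radius 1/10; t2: center (-7/36, 1/18), radius 1/54; t3: center (-1/4, 1/4), radius 1/12; t4: center (-1/4, -1/18), radius 1/54

The first expression, normalized: t1: center (1/4, 1/4), radius 1/12; t2: center (5/9, -7/36), radius 1/54; t3: center (4/9, -1/4), radius 1/54; t4: center (1/2, 0), radius 1/9
The second expression, normalized: t1: center (0, -1/2), radius 1/10; t2: center (-7/36, 1/18), radius 1/54; t3: center (-1/4, 1/4), radius 1/12; t4: center (-1/4, -1/18), radius 1/54
The forms do not match — not equal.


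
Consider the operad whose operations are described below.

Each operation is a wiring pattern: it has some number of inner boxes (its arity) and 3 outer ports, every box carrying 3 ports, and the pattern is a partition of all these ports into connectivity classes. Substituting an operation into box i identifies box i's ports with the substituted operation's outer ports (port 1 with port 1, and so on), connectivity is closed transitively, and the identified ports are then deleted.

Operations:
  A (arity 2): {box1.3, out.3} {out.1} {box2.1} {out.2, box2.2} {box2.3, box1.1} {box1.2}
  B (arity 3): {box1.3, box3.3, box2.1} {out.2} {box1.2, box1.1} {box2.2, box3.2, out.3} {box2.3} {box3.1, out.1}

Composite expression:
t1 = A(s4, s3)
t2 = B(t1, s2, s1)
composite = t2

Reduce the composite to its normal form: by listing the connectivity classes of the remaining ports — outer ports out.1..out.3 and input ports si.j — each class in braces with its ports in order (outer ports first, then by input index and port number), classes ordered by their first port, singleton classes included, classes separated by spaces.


{out.1, s1.1} {out.2} {out.3, s1.2, s2.2} {s1.3, s2.1, s4.3} {s2.3} {s3.1} {s3.2} {s3.3, s4.1} {s4.2}

Reachability decides: close wires over B-identified ports.
stage A: inputs (s4, s3), connectivity {out.1} {out.2, s3.2} {out.3, s4.3} {s3.1} {s3.3, s4.1} {s4.2}, out.j its boundary
stage B: inputs (s4, s3, s2, s1), connectivity {out.1, s1.1} {out.2} {out.3, s1.2, s2.2} {s1.3, s2.1, s4.3} {s2.3} {s3.1} {s3.2} {s3.3, s4.1} {s4.2}, out.j its boundary


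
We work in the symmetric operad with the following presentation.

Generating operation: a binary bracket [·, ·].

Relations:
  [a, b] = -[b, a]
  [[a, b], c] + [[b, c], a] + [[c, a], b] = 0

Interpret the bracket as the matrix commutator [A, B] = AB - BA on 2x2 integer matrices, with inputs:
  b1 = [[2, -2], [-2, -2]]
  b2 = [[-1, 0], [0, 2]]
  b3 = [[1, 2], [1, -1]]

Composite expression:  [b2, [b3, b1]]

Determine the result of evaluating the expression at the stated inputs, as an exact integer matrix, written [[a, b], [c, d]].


[[0, 36], [24, 0]]

[b3, b1] = [[-2, -12], [8, 2]]
[b2, [b3, b1]] = [[0, 36], [24, 0]]


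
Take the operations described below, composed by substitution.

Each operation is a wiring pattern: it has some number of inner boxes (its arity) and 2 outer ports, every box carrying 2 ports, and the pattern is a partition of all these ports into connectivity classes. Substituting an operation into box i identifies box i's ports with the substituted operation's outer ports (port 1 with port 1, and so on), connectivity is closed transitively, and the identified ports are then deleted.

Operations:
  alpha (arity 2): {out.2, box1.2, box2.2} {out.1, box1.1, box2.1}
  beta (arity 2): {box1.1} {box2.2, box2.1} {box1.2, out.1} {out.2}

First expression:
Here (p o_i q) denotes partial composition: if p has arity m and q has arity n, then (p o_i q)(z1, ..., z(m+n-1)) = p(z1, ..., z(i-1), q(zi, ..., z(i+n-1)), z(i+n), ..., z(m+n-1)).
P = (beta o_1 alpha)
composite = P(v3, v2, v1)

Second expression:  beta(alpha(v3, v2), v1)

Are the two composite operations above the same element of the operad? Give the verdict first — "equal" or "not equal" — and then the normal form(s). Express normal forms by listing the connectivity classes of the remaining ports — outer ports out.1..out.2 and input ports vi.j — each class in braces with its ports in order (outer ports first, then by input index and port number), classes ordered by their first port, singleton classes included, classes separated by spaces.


equal; both compose to {out.1, v2.2, v3.2} {out.2} {v1.1, v1.2} {v2.1, v3.1}

Reducing the first expression gives {out.1, v2.2, v3.2} {out.2} {v1.1, v1.2} {v2.1, v3.1}
Reducing the second expression gives {out.1, v2.2, v3.2} {out.2} {v1.1, v1.2} {v2.1, v3.1}
Identical normal forms: equal.


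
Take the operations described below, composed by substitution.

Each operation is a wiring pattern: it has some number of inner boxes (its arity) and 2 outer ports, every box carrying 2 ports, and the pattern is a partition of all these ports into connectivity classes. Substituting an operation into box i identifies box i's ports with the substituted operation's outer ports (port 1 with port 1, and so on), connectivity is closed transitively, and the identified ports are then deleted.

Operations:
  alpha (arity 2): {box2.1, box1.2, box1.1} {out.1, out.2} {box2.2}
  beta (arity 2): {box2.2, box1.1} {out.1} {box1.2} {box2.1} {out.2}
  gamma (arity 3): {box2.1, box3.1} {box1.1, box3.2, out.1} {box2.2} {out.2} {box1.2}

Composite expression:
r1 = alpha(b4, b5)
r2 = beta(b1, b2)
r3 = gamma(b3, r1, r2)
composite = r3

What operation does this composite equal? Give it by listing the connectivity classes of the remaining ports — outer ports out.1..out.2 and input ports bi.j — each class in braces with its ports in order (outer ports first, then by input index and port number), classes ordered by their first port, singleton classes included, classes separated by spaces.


{out.1, b3.1} {out.2} {b1.1, b2.2} {b1.2} {b2.1} {b3.2} {b4.1, b4.2, b5.1} {b5.2}


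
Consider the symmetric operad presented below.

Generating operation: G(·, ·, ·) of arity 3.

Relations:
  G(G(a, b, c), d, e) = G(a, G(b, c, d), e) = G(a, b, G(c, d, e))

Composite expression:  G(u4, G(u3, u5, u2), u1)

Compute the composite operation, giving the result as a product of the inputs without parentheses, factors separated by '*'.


u4 * u3 * u5 * u2 * u1


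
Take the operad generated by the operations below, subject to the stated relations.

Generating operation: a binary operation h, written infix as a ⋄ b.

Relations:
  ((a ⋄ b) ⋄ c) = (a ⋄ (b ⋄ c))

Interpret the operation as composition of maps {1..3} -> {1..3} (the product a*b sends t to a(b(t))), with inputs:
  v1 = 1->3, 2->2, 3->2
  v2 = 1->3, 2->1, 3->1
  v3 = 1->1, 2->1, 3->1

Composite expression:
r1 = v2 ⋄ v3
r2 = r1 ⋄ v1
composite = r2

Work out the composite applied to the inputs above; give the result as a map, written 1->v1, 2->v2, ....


1->3, 2->3, 3->3

(v2 ⋄ v3) = 1->3, 2->3, 3->3
((v2 ⋄ v3) ⋄ v1) = 1->3, 2->3, 3->3


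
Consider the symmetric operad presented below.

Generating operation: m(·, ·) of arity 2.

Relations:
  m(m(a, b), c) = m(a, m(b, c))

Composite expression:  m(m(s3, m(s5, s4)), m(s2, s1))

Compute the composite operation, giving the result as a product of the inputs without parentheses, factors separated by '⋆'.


Key point: m is associative — brackets drop, the s-order remains.
m(s5, s4) spells out as s5 ⋆ s4
m(s3, m(s5, s4)) spells out as s3 ⋆ s5 ⋆ s4
m(s2, s1) spells out as s2 ⋆ s1
m(m(s3, m(s5, s4)), m(s2, s1)) spells out as s3 ⋆ s5 ⋆ s4 ⋆ s2 ⋆ s1

s3 ⋆ s5 ⋆ s4 ⋆ s2 ⋆ s1


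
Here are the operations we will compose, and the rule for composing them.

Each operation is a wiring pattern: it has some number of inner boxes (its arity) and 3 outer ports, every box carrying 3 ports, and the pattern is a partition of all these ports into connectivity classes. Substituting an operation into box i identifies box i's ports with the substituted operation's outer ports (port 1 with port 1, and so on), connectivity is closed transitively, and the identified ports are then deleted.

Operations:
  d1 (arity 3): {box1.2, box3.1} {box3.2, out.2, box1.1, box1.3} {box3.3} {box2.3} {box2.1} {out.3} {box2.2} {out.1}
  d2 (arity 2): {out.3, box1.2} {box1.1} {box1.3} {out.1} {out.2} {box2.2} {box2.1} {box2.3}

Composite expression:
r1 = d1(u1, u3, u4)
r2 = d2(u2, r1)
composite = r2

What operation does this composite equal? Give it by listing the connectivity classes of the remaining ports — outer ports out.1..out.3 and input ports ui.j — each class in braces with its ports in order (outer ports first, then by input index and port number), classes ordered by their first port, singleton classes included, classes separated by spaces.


Reachability decides: close wires over d2-identified ports.
after d1, the pattern on (u1, u3, u4) reads {out.1} {out.2, u1.1, u1.3, u4.2} {out.3} {u1.2, u4.1} {u3.1} {u3.2} {u3.3} {u4.3} (out.j = its outer ports)
after d2, the pattern on (u2, u1, u3, u4) reads {out.1} {out.2} {out.3, u2.2} {u1.1, u1.3, u4.2} {u1.2, u4.1} {u2.1} {u2.3} {u3.1} {u3.2} {u3.3} {u4.3} (out.j = its outer ports)

{out.1} {out.2} {out.3, u2.2} {u1.1, u1.3, u4.2} {u1.2, u4.1} {u2.1} {u2.3} {u3.1} {u3.2} {u3.3} {u4.3}


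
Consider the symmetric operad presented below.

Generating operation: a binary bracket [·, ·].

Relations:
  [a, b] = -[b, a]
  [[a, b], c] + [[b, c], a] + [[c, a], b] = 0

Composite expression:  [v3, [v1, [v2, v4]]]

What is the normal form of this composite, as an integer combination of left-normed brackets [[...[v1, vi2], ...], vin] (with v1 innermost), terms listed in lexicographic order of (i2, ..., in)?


-[[[v1, v2], v4], v3] + [[[v1, v4], v2], v3]

Expand each bracket as ab - ba; the v1-initial words give the coefficients.
Composite bracket: [v3, [v1, [v2, v4]]]
Each bracket splits as ab - ba, giving 8 signed words (2^3 = 8).
Coefficients come from the v1-initial words:
  v1v2v4v3 appears with sign -1, giving the term -[[[v1, v2], v4], v3]
  v1v4v2v3 appears with sign +1, giving the term +[[[v1, v4], v2], v3]


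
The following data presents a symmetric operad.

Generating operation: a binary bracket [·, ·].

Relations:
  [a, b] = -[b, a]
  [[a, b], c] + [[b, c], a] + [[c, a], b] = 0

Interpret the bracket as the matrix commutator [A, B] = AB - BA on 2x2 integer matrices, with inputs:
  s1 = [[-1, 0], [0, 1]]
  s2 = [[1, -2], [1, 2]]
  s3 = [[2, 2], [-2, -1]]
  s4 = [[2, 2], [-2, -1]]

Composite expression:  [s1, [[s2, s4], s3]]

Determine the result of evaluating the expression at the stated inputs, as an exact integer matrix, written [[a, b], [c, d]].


[[0, 8], [22, 0]]

[s2, s4] = [[2, 4], [1, -2]]
[[s2, s4], s3] = [[-10, -4], [11, 10]]
[s1, [[s2, s4], s3]] = [[0, 8], [22, 0]]


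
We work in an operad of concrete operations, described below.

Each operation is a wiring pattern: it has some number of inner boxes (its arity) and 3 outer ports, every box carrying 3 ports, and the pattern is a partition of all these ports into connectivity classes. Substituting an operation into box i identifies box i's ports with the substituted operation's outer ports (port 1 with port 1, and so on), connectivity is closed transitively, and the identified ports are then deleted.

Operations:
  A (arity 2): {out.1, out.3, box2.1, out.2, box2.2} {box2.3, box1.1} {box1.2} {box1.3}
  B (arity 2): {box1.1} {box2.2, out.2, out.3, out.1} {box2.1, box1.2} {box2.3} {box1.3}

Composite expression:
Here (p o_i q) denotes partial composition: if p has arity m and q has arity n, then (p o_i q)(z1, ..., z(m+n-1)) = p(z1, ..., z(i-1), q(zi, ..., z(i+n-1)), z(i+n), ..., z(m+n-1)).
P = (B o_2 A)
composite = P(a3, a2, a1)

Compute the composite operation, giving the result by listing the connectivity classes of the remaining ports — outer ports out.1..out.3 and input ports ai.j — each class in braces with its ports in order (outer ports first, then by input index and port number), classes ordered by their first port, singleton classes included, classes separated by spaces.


{out.1, out.2, out.3, a1.1, a1.2, a3.2} {a1.3, a2.1} {a2.2} {a2.3} {a3.1} {a3.3}

Two ports join when wires chain via B-identified ports.
through A, on inputs (a2, a1): {out.1, out.2, out.3, a1.1, a1.2} {a1.3, a2.1} {a2.2} {a2.3} (out.j = stage outer ports)
through B, on inputs (a3, a2, a1): {out.1, out.2, out.3, a1.1, a1.2, a3.2} {a1.3, a2.1} {a2.2} {a2.3} {a3.1} {a3.3} (out.j = stage outer ports)


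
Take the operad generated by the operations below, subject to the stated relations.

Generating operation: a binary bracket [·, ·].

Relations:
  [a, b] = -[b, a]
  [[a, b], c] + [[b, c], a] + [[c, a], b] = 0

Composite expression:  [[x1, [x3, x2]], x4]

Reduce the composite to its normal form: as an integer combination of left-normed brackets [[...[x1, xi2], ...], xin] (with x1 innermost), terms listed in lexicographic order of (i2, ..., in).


-[[[x1, x2], x3], x4] + [[[x1, x3], x2], x4]

Skip Jacobi rewriting: expand, keep x1-initial words, read off terms.
Composite bracket: [[x1, [x3, x2]], x4]
Each bracket splits as ab - ba, giving 8 signed words (2^3 = 8).
The x1-initial words carry the normal form:
  the word x1x2x3x4 carries sign -1 and contributes -[[[x1, x2], x3], x4]
  the word x1x3x2x4 carries sign +1 and contributes +[[[x1, x3], x2], x4]


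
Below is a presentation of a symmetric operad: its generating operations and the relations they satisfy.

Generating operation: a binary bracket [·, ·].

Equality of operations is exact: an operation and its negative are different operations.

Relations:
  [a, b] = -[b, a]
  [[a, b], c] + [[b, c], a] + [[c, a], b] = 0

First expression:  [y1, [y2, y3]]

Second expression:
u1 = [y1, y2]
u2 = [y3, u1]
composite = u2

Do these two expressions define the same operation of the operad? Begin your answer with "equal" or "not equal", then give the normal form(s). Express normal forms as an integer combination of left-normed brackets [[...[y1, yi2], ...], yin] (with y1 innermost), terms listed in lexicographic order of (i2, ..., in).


not equal; first: [[y1, y2], y3] - [[y1, y3], y2]; second: -[[y1, y2], y3]

The first composite normalizes to [[y1, y2], y3] - [[y1, y3], y2]
The second composite normalizes to -[[y1, y2], y3]
They disagree, so not equal.


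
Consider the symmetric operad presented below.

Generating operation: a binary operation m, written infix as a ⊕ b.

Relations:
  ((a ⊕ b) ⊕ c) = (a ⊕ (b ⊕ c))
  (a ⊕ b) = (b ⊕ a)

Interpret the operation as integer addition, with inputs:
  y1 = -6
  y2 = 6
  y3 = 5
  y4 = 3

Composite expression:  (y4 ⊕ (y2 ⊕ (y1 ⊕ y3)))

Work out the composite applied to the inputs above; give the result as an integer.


8

(y1 ⊕ y3) = -1
(y2 ⊕ (y1 ⊕ y3)) = 5
(y4 ⊕ (y2 ⊕ (y1 ⊕ y3))) = 8


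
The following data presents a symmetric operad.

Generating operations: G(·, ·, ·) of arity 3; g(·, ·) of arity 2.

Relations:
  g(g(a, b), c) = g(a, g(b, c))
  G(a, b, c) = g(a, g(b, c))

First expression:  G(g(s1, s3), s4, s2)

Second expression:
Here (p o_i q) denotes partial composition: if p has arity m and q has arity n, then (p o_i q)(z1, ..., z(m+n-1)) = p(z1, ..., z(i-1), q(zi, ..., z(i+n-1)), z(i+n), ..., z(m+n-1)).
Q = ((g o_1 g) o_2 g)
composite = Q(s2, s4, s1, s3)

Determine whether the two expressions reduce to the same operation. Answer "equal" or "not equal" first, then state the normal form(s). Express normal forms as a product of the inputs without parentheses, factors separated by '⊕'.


not equal; the first gives s1 ⊕ s3 ⊕ s4 ⊕ s2 and the second s2 ⊕ s4 ⊕ s1 ⊕ s3

The first expression, normalized: s1 ⊕ s3 ⊕ s4 ⊕ s2
The second expression, normalized: s2 ⊕ s4 ⊕ s1 ⊕ s3
They disagree, so not equal.


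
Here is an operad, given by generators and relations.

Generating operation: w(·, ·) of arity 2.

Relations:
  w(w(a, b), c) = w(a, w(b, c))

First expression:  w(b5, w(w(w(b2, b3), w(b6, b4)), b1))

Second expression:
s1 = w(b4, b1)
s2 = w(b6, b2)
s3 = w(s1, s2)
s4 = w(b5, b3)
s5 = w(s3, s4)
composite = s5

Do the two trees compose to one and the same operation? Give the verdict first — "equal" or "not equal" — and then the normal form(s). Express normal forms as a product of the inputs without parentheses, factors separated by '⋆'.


not equal — first b5 ⋆ b2 ⋆ b3 ⋆ b6 ⋆ b4 ⋆ b1, second b4 ⋆ b1 ⋆ b6 ⋆ b2 ⋆ b5 ⋆ b3

In normal form, the first expression is b5 ⋆ b2 ⋆ b3 ⋆ b6 ⋆ b4 ⋆ b1
In normal form, the second expression is b4 ⋆ b1 ⋆ b6 ⋆ b2 ⋆ b5 ⋆ b3
Distinct normal forms: not equal.


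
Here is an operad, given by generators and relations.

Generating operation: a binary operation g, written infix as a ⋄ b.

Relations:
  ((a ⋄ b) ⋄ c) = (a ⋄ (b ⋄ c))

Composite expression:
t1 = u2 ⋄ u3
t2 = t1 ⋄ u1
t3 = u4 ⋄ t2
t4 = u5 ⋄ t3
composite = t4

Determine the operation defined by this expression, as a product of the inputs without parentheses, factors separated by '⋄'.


u5 ⋄ u4 ⋄ u2 ⋄ u3 ⋄ u1

Under associativity of g, the answer is the u's in reading order.
(u2 ⋄ u3) reduces to u2 ⋄ u3
((u2 ⋄ u3) ⋄ u1) reduces to u2 ⋄ u3 ⋄ u1
(u4 ⋄ ((u2 ⋄ u3) ⋄ u1)) reduces to u4 ⋄ u2 ⋄ u3 ⋄ u1
(u5 ⋄ (u4 ⋄ ((u2 ⋄ u3) ⋄ u1))) reduces to u5 ⋄ u4 ⋄ u2 ⋄ u3 ⋄ u1


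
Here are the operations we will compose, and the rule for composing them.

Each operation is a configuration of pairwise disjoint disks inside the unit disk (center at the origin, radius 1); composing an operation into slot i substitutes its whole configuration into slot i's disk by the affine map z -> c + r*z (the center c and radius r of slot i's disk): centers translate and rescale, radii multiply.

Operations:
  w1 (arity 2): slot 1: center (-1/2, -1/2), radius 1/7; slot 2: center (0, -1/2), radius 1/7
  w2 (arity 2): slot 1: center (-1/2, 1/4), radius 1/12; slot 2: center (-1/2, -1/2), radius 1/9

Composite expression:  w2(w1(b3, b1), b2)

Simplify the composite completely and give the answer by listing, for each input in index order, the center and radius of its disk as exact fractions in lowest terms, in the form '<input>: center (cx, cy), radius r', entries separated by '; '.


b1: center (-1/2, 5/24), radius 1/84; b2: center (-1/2, -1/2), radius 1/9; b3: center (-13/24, 5/24), radius 1/84

Follow each b-input down from w2: c' goes to c + r*c', radius to r*r'.
b3 passes through 2 substitutions, ending at center (-13/24, 5/24), radius 1/84
b1 passes through 2 substitutions, ending at center (-1/2, 5/24), radius 1/84
b2 passes through 1 substitution, ending at center (-1/2, -1/2), radius 1/9


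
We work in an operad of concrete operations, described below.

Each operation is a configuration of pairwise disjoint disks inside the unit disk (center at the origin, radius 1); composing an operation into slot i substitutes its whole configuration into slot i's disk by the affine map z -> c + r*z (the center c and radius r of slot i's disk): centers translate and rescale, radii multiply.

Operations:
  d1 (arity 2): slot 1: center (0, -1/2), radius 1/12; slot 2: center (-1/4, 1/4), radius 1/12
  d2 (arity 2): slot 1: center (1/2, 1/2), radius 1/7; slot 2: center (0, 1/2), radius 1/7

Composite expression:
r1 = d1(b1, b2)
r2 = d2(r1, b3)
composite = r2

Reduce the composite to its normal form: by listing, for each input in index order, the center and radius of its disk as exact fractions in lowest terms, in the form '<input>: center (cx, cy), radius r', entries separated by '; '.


b1: center (1/2, 3/7), radius 1/84; b2: center (13/28, 15/28), radius 1/84; b3: center (0, 1/2), radius 1/7

Affine substitution under d2: radii multiply and b-centers shift.
tracing b1 down its 2-map path: center (1/2, 3/7), radius 1/84
tracing b2 down its 2-map path: center (13/28, 15/28), radius 1/84
tracing b3 down its 1-map path: center (0, 1/2), radius 1/7


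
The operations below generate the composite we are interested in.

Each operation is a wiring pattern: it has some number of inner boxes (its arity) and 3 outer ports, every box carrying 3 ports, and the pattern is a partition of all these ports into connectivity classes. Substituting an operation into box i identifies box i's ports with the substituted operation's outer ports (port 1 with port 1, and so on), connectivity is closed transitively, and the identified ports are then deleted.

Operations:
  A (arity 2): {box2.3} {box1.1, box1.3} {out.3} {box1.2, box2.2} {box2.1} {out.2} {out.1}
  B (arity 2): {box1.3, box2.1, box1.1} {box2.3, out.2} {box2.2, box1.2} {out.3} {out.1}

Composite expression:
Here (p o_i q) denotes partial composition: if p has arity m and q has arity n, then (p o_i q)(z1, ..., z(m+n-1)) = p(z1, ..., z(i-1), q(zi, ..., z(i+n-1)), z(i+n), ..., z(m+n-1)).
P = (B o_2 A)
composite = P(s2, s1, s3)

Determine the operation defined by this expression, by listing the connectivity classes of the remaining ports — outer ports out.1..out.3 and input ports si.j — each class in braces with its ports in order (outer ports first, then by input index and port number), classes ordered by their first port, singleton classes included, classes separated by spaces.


{out.1} {out.2} {out.3} {s1.1, s1.3} {s1.2, s3.2} {s2.1, s2.3} {s2.2} {s3.1} {s3.3}

Connectivity passes through glued B-boundaries; trace each wire chain.
composing A on (s1, s3), with out.j its own outer ports: {out.1} {out.2} {out.3} {s1.1, s1.3} {s1.2, s3.2} {s3.1} {s3.3}
composing B on (s2, s1, s3), with out.j its own outer ports: {out.1} {out.2} {out.3} {s1.1, s1.3} {s1.2, s3.2} {s2.1, s2.3} {s2.2} {s3.1} {s3.3}


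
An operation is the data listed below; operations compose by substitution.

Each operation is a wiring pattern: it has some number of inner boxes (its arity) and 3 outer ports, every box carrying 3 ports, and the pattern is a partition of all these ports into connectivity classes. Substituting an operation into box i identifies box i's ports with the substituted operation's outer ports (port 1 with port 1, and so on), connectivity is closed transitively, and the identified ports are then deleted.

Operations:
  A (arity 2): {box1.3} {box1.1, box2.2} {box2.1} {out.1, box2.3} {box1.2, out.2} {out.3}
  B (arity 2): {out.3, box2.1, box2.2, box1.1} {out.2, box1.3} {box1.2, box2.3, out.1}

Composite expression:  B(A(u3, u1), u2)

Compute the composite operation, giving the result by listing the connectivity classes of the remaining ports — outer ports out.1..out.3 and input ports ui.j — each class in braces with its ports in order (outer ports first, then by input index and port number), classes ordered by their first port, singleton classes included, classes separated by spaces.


Two ports join when wires chain via B-identified ports.
the subtree at A composes to {out.1, u1.3} {out.2, u3.2} {out.3} {u1.1} {u1.2, u3.1} {u3.3} on (u3, u1); out.j = own outer ports
the subtree at B composes to {out.1, u2.3, u3.2} {out.2} {out.3, u1.3, u2.1, u2.2} {u1.1} {u1.2, u3.1} {u3.3} on (u3, u1, u2); out.j = own outer ports

{out.1, u2.3, u3.2} {out.2} {out.3, u1.3, u2.1, u2.2} {u1.1} {u1.2, u3.1} {u3.3}


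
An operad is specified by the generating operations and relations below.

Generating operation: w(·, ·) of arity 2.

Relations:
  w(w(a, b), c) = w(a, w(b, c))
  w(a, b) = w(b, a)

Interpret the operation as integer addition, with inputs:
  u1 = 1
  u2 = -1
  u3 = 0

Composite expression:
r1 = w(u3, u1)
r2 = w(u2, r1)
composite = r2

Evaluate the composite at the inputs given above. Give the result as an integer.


w(u3, u1) = 1
w(u2, w(u3, u1)) = 0

0


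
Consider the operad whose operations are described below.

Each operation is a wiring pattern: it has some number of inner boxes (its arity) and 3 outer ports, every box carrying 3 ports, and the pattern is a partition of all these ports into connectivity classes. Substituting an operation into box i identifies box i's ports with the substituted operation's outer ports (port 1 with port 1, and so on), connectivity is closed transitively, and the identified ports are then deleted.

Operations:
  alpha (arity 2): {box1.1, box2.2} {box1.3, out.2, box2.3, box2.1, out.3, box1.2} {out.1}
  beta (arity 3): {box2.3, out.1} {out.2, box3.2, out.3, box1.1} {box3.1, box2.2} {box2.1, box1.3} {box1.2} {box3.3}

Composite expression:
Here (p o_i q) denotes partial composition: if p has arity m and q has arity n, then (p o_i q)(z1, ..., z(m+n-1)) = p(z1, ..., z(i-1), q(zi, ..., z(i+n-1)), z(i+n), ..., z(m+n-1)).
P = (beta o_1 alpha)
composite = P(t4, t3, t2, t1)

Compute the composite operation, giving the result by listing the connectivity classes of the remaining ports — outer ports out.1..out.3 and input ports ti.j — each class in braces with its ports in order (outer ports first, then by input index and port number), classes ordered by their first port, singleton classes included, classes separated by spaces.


{out.1, t2.3} {out.2, out.3, t1.2} {t1.1, t2.2} {t1.3} {t2.1, t3.1, t3.3, t4.2, t4.3} {t3.2, t4.1}

Substituting into beta glues patterns; closure does the rest.
stage alpha: inputs (t4, t3), connectivity {out.1} {out.2, out.3, t3.1, t3.3, t4.2, t4.3} {t3.2, t4.1}, out.j its boundary
stage beta: inputs (t4, t3, t2, t1), connectivity {out.1, t2.3} {out.2, out.3, t1.2} {t1.1, t2.2} {t1.3} {t2.1, t3.1, t3.3, t4.2, t4.3} {t3.2, t4.1}, out.j its boundary


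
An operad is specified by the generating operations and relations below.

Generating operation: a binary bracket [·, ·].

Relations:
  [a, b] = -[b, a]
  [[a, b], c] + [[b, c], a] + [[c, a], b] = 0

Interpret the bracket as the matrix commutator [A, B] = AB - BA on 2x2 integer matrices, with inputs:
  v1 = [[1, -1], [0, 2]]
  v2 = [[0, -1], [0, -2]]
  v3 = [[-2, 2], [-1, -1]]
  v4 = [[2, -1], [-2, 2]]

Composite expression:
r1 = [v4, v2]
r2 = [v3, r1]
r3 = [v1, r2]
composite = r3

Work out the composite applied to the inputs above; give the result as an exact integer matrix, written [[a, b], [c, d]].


[[0, -18], [0, 0]]

[v4, v2] = [[-2, 2], [-4, 2]]
[v3, [v4, v2]] = [[-6, 6], [0, 6]]
[v1, [v3, [v4, v2]]] = [[0, -18], [0, 0]]


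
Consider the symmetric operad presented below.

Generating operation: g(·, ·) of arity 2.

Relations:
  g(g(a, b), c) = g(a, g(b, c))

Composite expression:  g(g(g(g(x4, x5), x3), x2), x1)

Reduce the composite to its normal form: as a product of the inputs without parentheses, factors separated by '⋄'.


x4 ⋄ x5 ⋄ x3 ⋄ x2 ⋄ x1


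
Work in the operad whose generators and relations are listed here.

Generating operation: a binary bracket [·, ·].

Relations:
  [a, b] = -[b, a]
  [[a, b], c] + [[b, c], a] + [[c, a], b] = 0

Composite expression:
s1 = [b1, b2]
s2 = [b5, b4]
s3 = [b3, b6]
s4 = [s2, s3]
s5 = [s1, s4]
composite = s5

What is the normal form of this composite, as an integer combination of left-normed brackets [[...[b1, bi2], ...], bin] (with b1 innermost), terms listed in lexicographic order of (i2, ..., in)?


[[[[[b1, b2], b3], b6], b4], b5] - [[[[[b1, b2], b3], b6], b5], b4] - [[[[[b1, b2], b4], b5], b3], b6] + [[[[[b1, b2], b4], b5], b6], b3] + [[[[[b1, b2], b5], b4], b3], b6] - [[[[[b1, b2], b5], b4], b6], b3] - [[[[[b1, b2], b6], b3], b4], b5] + [[[[[b1, b2], b6], b3], b5], b4]

In the tensor algebra, words opening b1 carry the b1-anchored form.
Composite bracket: [[b1, b2], [[b5, b4], [b3, b6]]]
Full expansion: 32 signed words from ab - ba (2^5 = 32).
Collect the words opening with b1:
  b1b2b3b6b4b5 (sign +1) contributes +[[[[[b1, b2], b3], b6], b4], b5]
  b1b2b3b6b5b4 (sign -1) contributes -[[[[[b1, b2], b3], b6], b5], b4]
  b1b2b4b5b3b6 (sign -1) contributes -[[[[[b1, b2], b4], b5], b3], b6]
  b1b2b4b5b6b3 (sign +1) contributes +[[[[[b1, b2], b4], b5], b6], b3]
  b1b2b5b4b3b6 (sign +1) contributes +[[[[[b1, b2], b5], b4], b3], b6]
  b1b2b5b4b6b3 (sign -1) contributes -[[[[[b1, b2], b5], b4], b6], b3]
  b1b2b6b3b4b5 (sign -1) contributes -[[[[[b1, b2], b6], b3], b4], b5]
  b1b2b6b3b5b4 (sign +1) contributes +[[[[[b1, b2], b6], b3], b5], b4]


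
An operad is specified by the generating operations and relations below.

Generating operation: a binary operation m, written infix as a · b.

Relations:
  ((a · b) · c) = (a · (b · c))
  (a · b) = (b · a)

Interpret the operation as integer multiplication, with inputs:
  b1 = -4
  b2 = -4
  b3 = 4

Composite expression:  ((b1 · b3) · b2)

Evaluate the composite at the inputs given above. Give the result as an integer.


(b1 · b3) = -16
((b1 · b3) · b2) = 64

64


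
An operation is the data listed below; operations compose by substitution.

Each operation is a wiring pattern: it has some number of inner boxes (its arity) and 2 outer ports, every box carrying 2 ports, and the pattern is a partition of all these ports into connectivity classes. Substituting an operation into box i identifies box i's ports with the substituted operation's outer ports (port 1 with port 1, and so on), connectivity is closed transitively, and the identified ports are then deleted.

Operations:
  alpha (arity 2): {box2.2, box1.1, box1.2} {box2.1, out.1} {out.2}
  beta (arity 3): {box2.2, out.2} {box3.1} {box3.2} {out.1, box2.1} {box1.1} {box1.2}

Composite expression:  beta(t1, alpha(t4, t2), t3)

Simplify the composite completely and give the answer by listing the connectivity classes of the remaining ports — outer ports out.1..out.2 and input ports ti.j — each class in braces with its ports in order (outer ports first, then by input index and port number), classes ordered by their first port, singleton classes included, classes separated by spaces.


{out.1, t2.1} {out.2} {t1.1} {t1.2} {t2.2, t4.1, t4.2} {t3.1} {t3.2}

Reachability decides: close wires over beta-identified ports.
after alpha, the pattern on (t4, t2) reads {out.1, t2.1} {out.2} {t2.2, t4.1, t4.2} (out.j = its outer ports)
after beta, the pattern on (t1, t4, t2, t3) reads {out.1, t2.1} {out.2} {t1.1} {t1.2} {t2.2, t4.1, t4.2} {t3.1} {t3.2} (out.j = its outer ports)


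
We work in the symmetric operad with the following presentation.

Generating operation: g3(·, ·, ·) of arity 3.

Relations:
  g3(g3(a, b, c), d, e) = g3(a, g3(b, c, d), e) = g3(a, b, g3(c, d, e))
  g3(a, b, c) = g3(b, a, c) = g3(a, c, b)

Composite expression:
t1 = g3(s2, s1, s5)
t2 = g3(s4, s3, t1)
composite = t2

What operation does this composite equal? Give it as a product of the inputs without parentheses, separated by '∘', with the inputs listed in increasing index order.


s1 ∘ s2 ∘ s3 ∘ s4 ∘ s5

Reordering under g3 is free, so list the s-inputs canonically.
g3(s2, s1, s5) unparenthesizes to s2 ∘ s1 ∘ s5
g3(s4, s3, g3(s2, s1, s5)) unparenthesizes to s4 ∘ s3 ∘ s2 ∘ s1 ∘ s5
commutativity sorts the factors: s1 ∘ s2 ∘ s3 ∘ s4 ∘ s5


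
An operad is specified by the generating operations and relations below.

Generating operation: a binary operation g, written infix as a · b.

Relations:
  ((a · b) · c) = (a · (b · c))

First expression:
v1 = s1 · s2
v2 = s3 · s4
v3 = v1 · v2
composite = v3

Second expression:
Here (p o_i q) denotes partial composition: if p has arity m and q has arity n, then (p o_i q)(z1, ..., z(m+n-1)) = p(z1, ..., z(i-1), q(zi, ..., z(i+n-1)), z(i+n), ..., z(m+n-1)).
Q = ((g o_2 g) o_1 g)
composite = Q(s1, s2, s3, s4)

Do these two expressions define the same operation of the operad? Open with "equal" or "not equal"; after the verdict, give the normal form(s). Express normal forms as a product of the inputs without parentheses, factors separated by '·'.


equal: each reduces to s1 · s2 · s3 · s4

The first expression, normalized: s1 · s2 · s3 · s4
The second expression, normalized: s1 · s2 · s3 · s4
Same normal form: equal.


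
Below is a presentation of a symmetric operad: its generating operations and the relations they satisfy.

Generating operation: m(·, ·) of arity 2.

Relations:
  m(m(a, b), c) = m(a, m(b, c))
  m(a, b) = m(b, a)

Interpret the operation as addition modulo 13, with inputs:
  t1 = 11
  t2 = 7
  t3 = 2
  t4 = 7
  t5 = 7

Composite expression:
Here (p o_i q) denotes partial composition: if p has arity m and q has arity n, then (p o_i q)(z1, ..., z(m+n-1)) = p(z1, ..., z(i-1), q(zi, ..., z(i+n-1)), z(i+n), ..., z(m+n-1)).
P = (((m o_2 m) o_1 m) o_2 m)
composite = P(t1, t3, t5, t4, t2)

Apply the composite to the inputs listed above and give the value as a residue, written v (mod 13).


m(t3, t5) = 9
m(t1, m(t3, t5)) = 7
m(t4, t2) = 1
m(m(t1, m(t3, t5)), m(t4, t2)) = 8

8 (mod 13)


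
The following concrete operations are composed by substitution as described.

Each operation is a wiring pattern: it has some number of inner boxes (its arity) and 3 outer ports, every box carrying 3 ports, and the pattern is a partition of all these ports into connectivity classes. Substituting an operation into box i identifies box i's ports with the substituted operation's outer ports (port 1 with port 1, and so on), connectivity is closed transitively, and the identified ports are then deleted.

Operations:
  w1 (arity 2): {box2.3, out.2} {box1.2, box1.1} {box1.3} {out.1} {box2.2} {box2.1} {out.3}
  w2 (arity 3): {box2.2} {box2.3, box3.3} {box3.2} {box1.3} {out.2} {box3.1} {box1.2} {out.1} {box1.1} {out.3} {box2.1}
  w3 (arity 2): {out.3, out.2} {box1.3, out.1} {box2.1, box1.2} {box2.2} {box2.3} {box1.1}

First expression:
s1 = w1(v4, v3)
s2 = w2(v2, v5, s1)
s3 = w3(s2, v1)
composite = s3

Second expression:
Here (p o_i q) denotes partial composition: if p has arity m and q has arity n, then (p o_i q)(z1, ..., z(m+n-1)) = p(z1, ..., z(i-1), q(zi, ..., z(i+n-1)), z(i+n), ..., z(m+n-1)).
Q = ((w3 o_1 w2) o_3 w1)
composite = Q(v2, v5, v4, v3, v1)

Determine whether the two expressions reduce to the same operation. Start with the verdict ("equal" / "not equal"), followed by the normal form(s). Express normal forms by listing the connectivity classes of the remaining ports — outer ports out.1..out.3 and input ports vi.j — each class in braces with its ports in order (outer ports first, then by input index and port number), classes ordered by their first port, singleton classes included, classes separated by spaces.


equal: each reduces to {out.1} {out.2, out.3} {v1.1} {v1.2} {v1.3} {v2.1} {v2.2} {v2.3} {v3.1} {v3.2} {v3.3} {v4.1, v4.2} {v4.3} {v5.1} {v5.2} {v5.3}

The first expression, normalized: {out.1} {out.2, out.3} {v1.1} {v1.2} {v1.3} {v2.1} {v2.2} {v2.3} {v3.1} {v3.2} {v3.3} {v4.1, v4.2} {v4.3} {v5.1} {v5.2} {v5.3}
The second expression, normalized: {out.1} {out.2, out.3} {v1.1} {v1.2} {v1.3} {v2.1} {v2.2} {v2.3} {v3.1} {v3.2} {v3.3} {v4.1, v4.2} {v4.3} {v5.1} {v5.2} {v5.3}
The normal forms match — equal.


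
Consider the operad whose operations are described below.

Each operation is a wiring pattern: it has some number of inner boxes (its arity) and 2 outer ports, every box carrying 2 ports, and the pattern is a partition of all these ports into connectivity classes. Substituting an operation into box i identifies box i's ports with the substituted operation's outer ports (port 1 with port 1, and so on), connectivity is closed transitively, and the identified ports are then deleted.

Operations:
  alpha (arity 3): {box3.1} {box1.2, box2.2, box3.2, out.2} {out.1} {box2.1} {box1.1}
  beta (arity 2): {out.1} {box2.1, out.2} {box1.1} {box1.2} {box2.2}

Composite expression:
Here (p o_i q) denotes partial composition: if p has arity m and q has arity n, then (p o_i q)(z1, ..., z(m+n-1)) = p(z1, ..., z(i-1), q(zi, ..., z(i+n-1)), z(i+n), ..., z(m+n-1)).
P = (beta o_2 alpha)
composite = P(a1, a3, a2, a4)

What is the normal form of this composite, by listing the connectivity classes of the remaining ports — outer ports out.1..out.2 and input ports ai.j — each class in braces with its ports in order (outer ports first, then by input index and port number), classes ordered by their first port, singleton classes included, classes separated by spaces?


{out.1} {out.2} {a1.1} {a1.2} {a2.1} {a2.2, a3.2, a4.2} {a3.1} {a4.1}

After gluing at beta, chains via deleted ports link the a-ports.
after alpha, the pattern on (a3, a2, a4) reads {out.1} {out.2, a2.2, a3.2, a4.2} {a2.1} {a3.1} {a4.1} (out.j = its outer ports)
after beta, the pattern on (a1, a3, a2, a4) reads {out.1} {out.2} {a1.1} {a1.2} {a2.1} {a2.2, a3.2, a4.2} {a3.1} {a4.1} (out.j = its outer ports)


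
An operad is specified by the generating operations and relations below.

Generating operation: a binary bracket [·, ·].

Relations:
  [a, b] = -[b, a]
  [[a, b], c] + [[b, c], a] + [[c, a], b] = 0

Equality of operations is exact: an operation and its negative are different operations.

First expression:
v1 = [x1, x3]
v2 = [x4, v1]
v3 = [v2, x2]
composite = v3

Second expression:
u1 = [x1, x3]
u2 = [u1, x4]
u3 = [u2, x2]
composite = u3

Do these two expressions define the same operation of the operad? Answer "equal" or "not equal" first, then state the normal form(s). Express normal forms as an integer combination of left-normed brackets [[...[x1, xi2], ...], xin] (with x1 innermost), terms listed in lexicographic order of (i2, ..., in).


Normal form of the first expression: -[[[x1, x3], x4], x2]
Normal form of the second expression: [[[x1, x3], x4], x2]
The normal forms differ: not equal.

not equal; the first gives -[[[x1, x3], x4], x2] and the second [[[x1, x3], x4], x2]
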